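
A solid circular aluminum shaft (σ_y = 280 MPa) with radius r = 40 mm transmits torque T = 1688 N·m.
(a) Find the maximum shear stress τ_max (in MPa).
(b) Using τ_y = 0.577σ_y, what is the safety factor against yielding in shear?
(a) For a solid circular shaft, τ_max = T·r/J with J = π·r^4/2, i.e. τ_max = 2·T / (π·r^3). Convert r = 40 mm = 0.04 m.
  τ_max = (2 × 1688) / (π × 0.04^3) = 1.679 × 10⁷ Pa = 16.79 MPa
(b) τ_y = 0.577 × 280 = 161.56 MPa
  SF = τ_y/τ_max = 161.56 / 16.79 = 9.622
Final answer: (a) τ_max = 16.79 MPa, (b) SF = 9.622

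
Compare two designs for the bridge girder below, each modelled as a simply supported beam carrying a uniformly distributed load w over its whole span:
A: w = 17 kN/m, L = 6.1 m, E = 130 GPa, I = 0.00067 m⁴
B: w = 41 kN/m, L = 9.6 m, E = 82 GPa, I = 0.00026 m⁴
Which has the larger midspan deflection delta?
Model: a simply supported beam carrying a uniformly distributed load w over its whole span, so delta = (5·w·L^4) / (384·E·I) (SI units).
  A: delta = (5 × 17000 × 6.1^4) / (384 × (1.3 × 10¹¹) × 0.00067) = 0.003519 m = 3.519 mm
  B: delta = (5 × 41000 × 9.6^4) / (384 × (8.2 × 10¹⁰) × 0.00026) = 0.2127 m = 212.7 mm
212.7 mm > 3.519 mm, so B is larger.
Final answer: B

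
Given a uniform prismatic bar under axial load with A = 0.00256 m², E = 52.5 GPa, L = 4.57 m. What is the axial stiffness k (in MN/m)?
Model: a uniform prismatic bar under axial load, so k = (A·E) / L.
Convert to SI units:
  E = 52.5 GPa = 5.25 × 10¹⁰ Pa
Substitute:
  k = (0.00256 × (5.25 × 10¹⁰)) / 4.57
  k = 2.941 × 10⁷ N/m
Convert: k = 2.941 × 10⁷ N/m = 29.41 MN/m
Final answer: k = 29.41 MN/m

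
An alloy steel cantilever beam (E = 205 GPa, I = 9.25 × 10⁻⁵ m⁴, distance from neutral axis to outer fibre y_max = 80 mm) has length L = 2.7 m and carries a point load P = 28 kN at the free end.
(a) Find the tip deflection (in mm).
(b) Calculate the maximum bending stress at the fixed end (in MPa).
(a) Tip deflection of a cantilever with an end point load: δ = P·L^3 / (3·E·I). Convert P = 28 kN = 28000 N, E = 205 GPa = 2.05 × 10¹¹ Pa.
  δ = (28000 × 2.7^3) / (3 × (2.05 × 10¹¹) × (9.25 × 10⁻⁵)) = 0.009688 m = 9.688 mm
(b) Maximum bending moment at the fixed end: M = P·L = 28000 × 2.7 = 75600 N·m. Convert y_max = 80 mm = 0.08 m.
  σ = M·y_max / I = (75600 × 0.08) / (9.25 × 10⁻⁵) = 6.538 × 10⁷ Pa = 65.38 MPa
Final answer: (a) δ = 9.688 mm, (b) σ = 65.38 MPa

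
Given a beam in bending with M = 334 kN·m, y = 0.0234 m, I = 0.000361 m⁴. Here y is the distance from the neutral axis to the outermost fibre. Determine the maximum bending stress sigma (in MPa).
Model: a beam in bending, so sigma = (M·y) / I.
Convert to SI units:
  M = 334 kN·m = 334000 N·m
Substitute:
  sigma = (334000 × 0.0234) / 0.000361
  sigma = 2.165 × 10⁷ Pa
Convert: sigma = 2.165 × 10⁷ Pa = 21.65 MPa
Final answer: sigma = 21.65 MPa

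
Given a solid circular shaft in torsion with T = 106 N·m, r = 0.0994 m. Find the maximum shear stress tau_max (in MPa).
Model: a solid circular shaft in torsion, so tau_max = (2·T) / (π·r^3).
Substitute:
  tau_max = (2 × 106) / (π × 0.0994^3)
  tau_max = 68710 Pa
Convert: tau_max = 68710 Pa = 0.06871 MPa
Final answer: tau_max = 0.06871 MPa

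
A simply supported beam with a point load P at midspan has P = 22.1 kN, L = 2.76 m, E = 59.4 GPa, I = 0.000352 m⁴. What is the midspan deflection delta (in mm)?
Model: a simply supported beam with a point load P at midspan, so delta = (P·L^3) / (48·E·I).
Convert to SI units:
  P = 22.1 kN = 22100 N
  E = 59.4 GPa = 5.94 × 10¹⁰ Pa
Substitute:
  delta = (22100 × 2.76^3) / (48 × (5.94 × 10¹⁰) × 0.000352)
  delta = 0.000463 m
Convert: delta = 0.000463 m = 0.463 mm
Final answer: delta = 0.463 mm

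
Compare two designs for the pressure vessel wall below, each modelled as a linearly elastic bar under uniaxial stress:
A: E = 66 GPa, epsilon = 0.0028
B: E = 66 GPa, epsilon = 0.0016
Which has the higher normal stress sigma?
Model: a linearly elastic bar under uniaxial stress, so sigma = E·epsilon (SI units).
  A: sigma = (6.6 × 10¹⁰) × 0.0028 = 1.848 × 10⁸ Pa = 184.8 MPa
  B: sigma = (6.6 × 10¹⁰) × 0.0016 = 1.056 × 10⁸ Pa = 105.6 MPa
184.8 MPa > 105.6 MPa, so A is larger.
Final answer: A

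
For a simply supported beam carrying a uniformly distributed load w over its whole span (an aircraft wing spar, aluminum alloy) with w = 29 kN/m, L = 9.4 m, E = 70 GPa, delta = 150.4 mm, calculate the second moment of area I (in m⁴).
Model: a simply supported beam carrying a uniformly distributed load w over its whole span, so delta = (5·w·L^4) / (384·E·I).
Solve for I: I = (5·w·L^4) / (384·delta·E).
Convert to SI units:
  w = 29 kN/m = 29000 N/m
  E = 70 GPa = 7 × 10¹⁰ Pa
  delta = 150.4 mm = 0.1504 m
Substitute:
  I = (5 × 29000 × 9.4^4) / (384 × 0.1504 × (7 × 10¹⁰))
  I = 0.00028 m⁴
Final answer: I = 0.00028 m⁴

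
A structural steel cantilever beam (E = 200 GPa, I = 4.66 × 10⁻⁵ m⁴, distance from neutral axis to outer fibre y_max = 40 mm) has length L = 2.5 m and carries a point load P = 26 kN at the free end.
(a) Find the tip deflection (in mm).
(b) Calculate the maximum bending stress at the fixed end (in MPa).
(a) Tip deflection of a cantilever with an end point load: δ = P·L^3 / (3·E·I). Convert P = 26 kN = 26000 N, E = 200 GPa = 2 × 10¹¹ Pa.
  δ = (26000 × 2.5^3) / (3 × (2 × 10¹¹) × (4.66 × 10⁻⁵)) = 0.01453 m = 14.53 mm
(b) Maximum bending moment at the fixed end: M = P·L = 26000 × 2.5 = 65000 N·m. Convert y_max = 40 mm = 0.04 m.
  σ = M·y_max / I = (65000 × 0.04) / (4.66 × 10⁻⁵) = 5.579 × 10⁷ Pa = 55.79 MPa
Final answer: (a) δ = 14.53 mm, (b) σ = 55.79 MPa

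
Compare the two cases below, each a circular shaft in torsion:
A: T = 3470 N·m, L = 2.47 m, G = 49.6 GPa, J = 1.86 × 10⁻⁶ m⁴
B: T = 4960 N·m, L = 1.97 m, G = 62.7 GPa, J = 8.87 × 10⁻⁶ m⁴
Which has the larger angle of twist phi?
Model: a circular shaft in torsion, so phi = (T·L) / (G·J) (SI units).
  A: phi = (3470 × 2.47) / ((4.96 × 10¹⁰) × (1.86 × 10⁻⁶)) = 0.0929 rad = 5.323°
  B: phi = (4960 × 1.97) / ((6.27 × 10¹⁰) × (8.87 × 10⁻⁶)) = 0.01757 rad = 1.007°
5.323° > 1.007°, so A is larger.
Final answer: A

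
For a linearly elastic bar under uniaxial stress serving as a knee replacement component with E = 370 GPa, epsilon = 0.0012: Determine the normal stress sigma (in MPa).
Model: a linearly elastic bar under uniaxial stress, so sigma = E·epsilon.
Convert to SI units:
  E = 370 GPa = 3.7 × 10¹¹ Pa
Substitute:
  sigma = (3.7 × 10¹¹) × 0.0012
  sigma = 4.44 × 10⁸ Pa
Convert: sigma = 4.44 × 10⁸ Pa = 444 MPa
Final answer: sigma = 444 MPa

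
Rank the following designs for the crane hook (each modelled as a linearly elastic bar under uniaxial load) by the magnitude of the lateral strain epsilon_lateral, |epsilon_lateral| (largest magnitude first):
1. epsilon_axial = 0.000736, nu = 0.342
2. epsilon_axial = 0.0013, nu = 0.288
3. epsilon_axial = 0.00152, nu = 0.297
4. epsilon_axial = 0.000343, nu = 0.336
Model: a linearly elastic bar under uniaxial load, so epsilon_lateral = -nu·epsilon_axial (SI units).
  Case 1: epsilon_lateral = -(0.342 × 0.000736) = -0.0002517
  Case 2: epsilon_lateral = -(0.288 × 0.0013) = -0.0003744
  Case 3: epsilon_lateral = -(0.297 × 0.00152) = -0.0004514
  Case 4: epsilon_lateral = -(0.336 × 0.000343) = -0.0001152
Ordering by |epsilon_lateral|: 0.0004514 (case 3) > 0.0003744 (case 2) > 0.0002517 (case 1) > 0.0001152 (case 4)
Final answer: 3, 2, 1, 4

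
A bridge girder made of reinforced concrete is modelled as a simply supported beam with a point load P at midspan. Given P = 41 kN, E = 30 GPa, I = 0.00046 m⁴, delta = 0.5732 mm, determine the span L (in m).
Model: a simply supported beam with a point load P at midspan, so delta = (P·L^3) / (48·E·I).
Solve for L: L = ((48·delta·E·I) / P)^(1/3).
Convert to SI units:
  P = 41 kN = 41000 N
  E = 30 GPa = 3 × 10¹⁰ Pa
  delta = 0.5732 mm = 0.0005732 m
Substitute:
  L = ((48 × 0.0005732 × (3 × 10¹⁰) × 0.00046) / 41000)^(1/3)
  L = 2.1 m
Final answer: L = 2.1 m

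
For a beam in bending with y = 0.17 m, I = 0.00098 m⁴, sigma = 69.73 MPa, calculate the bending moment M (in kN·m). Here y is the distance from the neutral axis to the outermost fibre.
Model: a beam in bending, so sigma = (M·y) / I.
Solve for M: M = (sigma·I) / y.
Convert to SI units:
  sigma = 69.73 MPa = 6.973 × 10⁷ Pa
Substitute:
  M = ((6.973 × 10⁷) × 0.00098) / 0.17
  M = 402000 N·m
Convert: M = 402000 N·m = 402 kN·m
Final answer: M = 402 kN·m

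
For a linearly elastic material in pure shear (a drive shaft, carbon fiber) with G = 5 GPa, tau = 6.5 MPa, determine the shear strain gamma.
Model: a linearly elastic material in pure shear, so tau = G·gamma.
Solve for gamma: gamma = tau / G.
Convert to SI units:
  G = 5 GPa = 5 × 10⁹ Pa
  tau = 6.5 MPa = 6.5 × 10⁶ Pa
Substitute:
  gamma = (6.5 × 10⁶) / (5 × 10⁹)
  gamma = 0.0013
Final answer: gamma = 0.0013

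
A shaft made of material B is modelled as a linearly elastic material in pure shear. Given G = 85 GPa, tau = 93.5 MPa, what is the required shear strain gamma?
Model: a linearly elastic material in pure shear, so tau = G·gamma.
Solve for gamma: gamma = tau / G.
Convert to SI units:
  G = 85 GPa = 8.5 × 10¹⁰ Pa
  tau = 93.5 MPa = 9.35 × 10⁷ Pa
Substitute:
  gamma = (9.35 × 10⁷) / (8.5 × 10¹⁰)
  gamma = 0.0011
Final answer: gamma = 0.0011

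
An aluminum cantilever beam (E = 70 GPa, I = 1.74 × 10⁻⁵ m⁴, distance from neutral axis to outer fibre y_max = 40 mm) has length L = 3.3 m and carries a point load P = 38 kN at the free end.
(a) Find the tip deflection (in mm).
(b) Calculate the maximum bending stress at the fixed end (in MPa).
(a) Tip deflection of a cantilever with an end point load: δ = P·L^3 / (3·E·I). Convert P = 38 kN = 38000 N, E = 70 GPa = 7 × 10¹⁰ Pa.
  δ = (38000 × 3.3^3) / (3 × (7 × 10¹⁰) × (1.74 × 10⁻⁵)) = 0.3737 m = 373.7 mm
(b) Maximum bending moment at the fixed end: M = P·L = 38000 × 3.3 = 125400 N·m. Convert y_max = 40 mm = 0.04 m.
  σ = M·y_max / I = (125400 × 0.04) / (1.74 × 10⁻⁵) = 2.883 × 10⁸ Pa = 288.3 MPa
Final answer: (a) δ = 373.7 mm, (b) σ = 288.3 MPa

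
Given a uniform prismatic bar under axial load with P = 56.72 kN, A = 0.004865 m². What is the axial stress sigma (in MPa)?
Model: a uniform prismatic bar under axial load, so sigma = P / A.
Convert to SI units:
  P = 56.72 kN = 56720 N
Substitute:
  sigma = 56720 / 0.004865
  sigma = 1.166 × 10⁷ Pa
Convert: sigma = 1.166 × 10⁷ Pa = 11.66 MPa
Final answer: sigma = 11.66 MPa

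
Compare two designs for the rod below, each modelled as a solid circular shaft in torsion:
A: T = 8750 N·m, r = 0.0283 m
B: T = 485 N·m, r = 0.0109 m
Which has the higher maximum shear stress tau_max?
Model: a solid circular shaft in torsion, so tau_max = (2·T) / (π·r^3) (SI units).
  A: tau_max = (2 × 8750) / (π × 0.0283^3) = 2.458 × 10⁸ Pa = 245.8 MPa
  B: tau_max = (2 × 485) / (π × 0.0109^3) = 2.384 × 10⁸ Pa = 238.4 MPa
245.8 MPa > 238.4 MPa, so A is larger.
Final answer: A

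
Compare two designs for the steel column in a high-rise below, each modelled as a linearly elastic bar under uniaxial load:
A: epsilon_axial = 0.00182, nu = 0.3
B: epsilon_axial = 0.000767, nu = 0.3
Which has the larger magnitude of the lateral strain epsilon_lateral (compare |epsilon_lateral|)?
Model: a linearly elastic bar under uniaxial load, so epsilon_lateral = -nu·epsilon_axial (SI units).
  A: epsilon_lateral = -(0.3 × 0.00182) = -0.000546
  B: epsilon_lateral = -(0.3 × 0.000767) = -0.0002301
|epsilon_lateral|: A = 0.000546, B = 0.0002301, so A is larger in magnitude.
Final answer: A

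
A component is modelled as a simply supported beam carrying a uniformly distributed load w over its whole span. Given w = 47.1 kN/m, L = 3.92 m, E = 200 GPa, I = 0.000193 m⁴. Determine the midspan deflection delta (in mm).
Model: a simply supported beam carrying a uniformly distributed load w over its whole span, so delta = (5·w·L^4) / (384·E·I).
Convert to SI units:
  w = 47.1 kN/m = 47100 N/m
  E = 200 GPa = 2 × 10¹¹ Pa
Substitute:
  delta = (5 × 47100 × 3.92^4) / (384 × (2 × 10¹¹) × 0.000193)
  delta = 0.003752 m
Convert: delta = 0.003752 m = 3.752 mm
Final answer: delta = 3.752 mm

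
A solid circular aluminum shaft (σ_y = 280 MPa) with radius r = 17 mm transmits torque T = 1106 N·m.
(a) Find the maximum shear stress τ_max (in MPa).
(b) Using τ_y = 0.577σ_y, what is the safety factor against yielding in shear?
(a) For a solid circular shaft, τ_max = T·r/J with J = π·r^4/2, i.e. τ_max = 2·T / (π·r^3). Convert r = 17 mm = 0.017 m.
  τ_max = (2 × 1106) / (π × 0.017^3) = 1.433 × 10⁸ Pa = 143.3 MPa
(b) τ_y = 0.577 × 280 = 161.56 MPa
  SF = τ_y/τ_max = 161.56 / 143.3 = 1.127
Final answer: (a) τ_max = 143.3 MPa, (b) SF = 1.127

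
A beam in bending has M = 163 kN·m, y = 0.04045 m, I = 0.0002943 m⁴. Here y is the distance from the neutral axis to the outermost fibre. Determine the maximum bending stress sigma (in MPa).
Model: a beam in bending, so sigma = (M·y) / I.
Convert to SI units:
  M = 163 kN·m = 163000 N·m
Substitute:
  sigma = (163000 × 0.04045) / 0.0002943
  sigma = 2.24 × 10⁷ Pa
Convert: sigma = 2.24 × 10⁷ Pa = 22.4 MPa
Final answer: sigma = 22.4 MPa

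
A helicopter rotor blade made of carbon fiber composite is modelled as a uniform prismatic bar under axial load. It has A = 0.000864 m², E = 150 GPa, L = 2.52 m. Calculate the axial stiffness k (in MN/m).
Model: a uniform prismatic bar under axial load, so k = (A·E) / L.
Convert to SI units:
  E = 150 GPa = 1.5 × 10¹¹ Pa
Substitute:
  k = (0.000864 × (1.5 × 10¹¹)) / 2.52
  k = 5.143 × 10⁷ N/m
Convert: k = 5.143 × 10⁷ N/m = 51.43 MN/m
Final answer: k = 51.43 MN/m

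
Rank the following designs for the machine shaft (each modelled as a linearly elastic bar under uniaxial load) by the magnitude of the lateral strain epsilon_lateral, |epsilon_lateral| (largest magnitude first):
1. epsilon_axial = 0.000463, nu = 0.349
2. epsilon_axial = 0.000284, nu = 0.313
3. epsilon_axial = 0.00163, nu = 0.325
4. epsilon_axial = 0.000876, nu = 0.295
Model: a linearly elastic bar under uniaxial load, so epsilon_lateral = -nu·epsilon_axial (SI units).
  Case 1: epsilon_lateral = -(0.349 × 0.000463) = -0.0001616
  Case 2: epsilon_lateral = -(0.313 × 0.000284) = -8.889 × 10⁻⁵
  Case 3: epsilon_lateral = -(0.325 × 0.00163) = -0.0005297
  Case 4: epsilon_lateral = -(0.295 × 0.000876) = -0.0002584
Ordering by |epsilon_lateral|: 0.0005297 (case 3) > 0.0002584 (case 4) > 0.0001616 (case 1) > 8.889 × 10⁻⁵ (case 2)
Final answer: 3, 4, 1, 2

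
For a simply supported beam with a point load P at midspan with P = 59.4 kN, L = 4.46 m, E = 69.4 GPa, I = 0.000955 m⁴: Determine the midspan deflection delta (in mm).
Model: a simply supported beam with a point load P at midspan, so delta = (P·L^3) / (48·E·I).
Convert to SI units:
  P = 59.4 kN = 59400 N
  E = 69.4 GPa = 6.94 × 10¹⁰ Pa
Substitute:
  delta = (59400 × 4.46^3) / (48 × (6.94 × 10¹⁰) × 0.000955)
  delta = 0.001656 m
Convert: delta = 0.001656 m = 1.656 mm
Final answer: delta = 1.656 mm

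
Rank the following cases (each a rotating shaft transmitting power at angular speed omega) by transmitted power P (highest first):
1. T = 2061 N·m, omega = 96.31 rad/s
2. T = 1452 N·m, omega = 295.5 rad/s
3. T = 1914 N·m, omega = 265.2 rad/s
Model: a rotating shaft transmitting power at angular speed omega, so P = T·omega (SI units).
  Case 1: P = 2061 × 96.31 = 198500 W = 198.5 kW
  Case 2: P = 1452 × 295.5 = 429100 W = 429.1 kW
  Case 3: P = 1914 × 265.2 = 507600 W = 507.6 kW
Ordering: 507.6 kW (case 3) > 429.1 kW (case 2) > 198.5 kW (case 1)
Final answer: 3, 2, 1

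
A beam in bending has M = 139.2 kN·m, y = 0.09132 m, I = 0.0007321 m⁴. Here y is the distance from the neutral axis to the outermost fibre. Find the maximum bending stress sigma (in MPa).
Model: a beam in bending, so sigma = (M·y) / I.
Convert to SI units:
  M = 139.2 kN·m = 139200 N·m
Substitute:
  sigma = (139200 × 0.09132) / 0.0007321
  sigma = 1.736 × 10⁷ Pa
Convert: sigma = 1.736 × 10⁷ Pa = 17.36 MPa
Final answer: sigma = 17.36 MPa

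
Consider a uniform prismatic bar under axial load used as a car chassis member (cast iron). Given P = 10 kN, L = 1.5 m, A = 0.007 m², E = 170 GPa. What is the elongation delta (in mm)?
Model: a uniform prismatic bar under axial load, so delta = (P·L) / (A·E).
Convert to SI units:
  P = 10 kN = 10000 N
  E = 170 GPa = 1.7 × 10¹¹ Pa
Substitute:
  delta = (10000 × 1.5) / (0.007 × (1.7 × 10¹¹))
  delta = 1.261 × 10⁻⁵ m
Convert: delta = 1.261 × 10⁻⁵ m = 0.01261 mm
Final answer: delta = 0.01261 mm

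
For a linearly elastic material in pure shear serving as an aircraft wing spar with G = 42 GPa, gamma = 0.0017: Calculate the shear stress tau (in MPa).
Model: a linearly elastic material in pure shear, so tau = G·gamma.
Convert to SI units:
  G = 42 GPa = 4.2 × 10¹⁰ Pa
Substitute:
  tau = (4.2 × 10¹⁰) × 0.0017
  tau = 7.14 × 10⁷ Pa
Convert: tau = 7.14 × 10⁷ Pa = 71.4 MPa
Final answer: tau = 71.4 MPa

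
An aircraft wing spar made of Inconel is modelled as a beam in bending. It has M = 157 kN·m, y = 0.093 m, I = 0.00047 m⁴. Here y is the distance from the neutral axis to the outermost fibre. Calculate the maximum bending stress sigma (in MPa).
Model: a beam in bending, so sigma = (M·y) / I.
Convert to SI units:
  M = 157 kN·m = 157000 N·m
Substitute:
  sigma = (157000 × 0.093) / 0.00047
  sigma = 3.107 × 10⁷ Pa
Convert: sigma = 3.107 × 10⁷ Pa = 31.07 MPa
Final answer: sigma = 31.07 MPa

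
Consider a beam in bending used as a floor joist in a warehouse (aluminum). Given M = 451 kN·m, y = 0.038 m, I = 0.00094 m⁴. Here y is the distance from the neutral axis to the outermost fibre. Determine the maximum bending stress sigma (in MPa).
Model: a beam in bending, so sigma = (M·y) / I.
Convert to SI units:
  M = 451 kN·m = 451000 N·m
Substitute:
  sigma = (451000 × 0.038) / 0.00094
  sigma = 1.823 × 10⁷ Pa
Convert: sigma = 1.823 × 10⁷ Pa = 18.23 MPa
Final answer: sigma = 18.23 MPa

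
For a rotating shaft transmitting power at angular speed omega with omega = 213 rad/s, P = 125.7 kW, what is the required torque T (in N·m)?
Model: a rotating shaft transmitting power at angular speed omega, so P = T·omega.
Solve for T: T = P / omega.
Convert to SI units:
  P = 125.7 kW = 125700 W
Substitute:
  T = 125700 / 213
  T = 590.1 N·m
Final answer: T = 590.1 N·m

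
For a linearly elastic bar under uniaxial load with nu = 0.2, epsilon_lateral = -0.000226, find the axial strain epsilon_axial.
Model: a linearly elastic bar under uniaxial load, so epsilon_lateral = -nu·epsilon_axial.
Solve for epsilon_axial: epsilon_axial = -epsilon_lateral / nu.
Substitute:
  epsilon_axial = -(-0.000226) / 0.2
  epsilon_axial = 0.00113
Final answer: epsilon_axial = 0.00113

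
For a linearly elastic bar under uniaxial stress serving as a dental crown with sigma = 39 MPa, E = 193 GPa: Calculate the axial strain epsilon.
Model: a linearly elastic bar under uniaxial stress, so epsilon = sigma / E.
Convert to SI units:
  sigma = 39 MPa = 3.9 × 10⁷ Pa
  E = 193 GPa = 1.93 × 10¹¹ Pa
Substitute:
  epsilon = (3.9 × 10⁷) / (1.93 × 10¹¹)
  epsilon = 0.0002021
Final answer: epsilon = 0.0002021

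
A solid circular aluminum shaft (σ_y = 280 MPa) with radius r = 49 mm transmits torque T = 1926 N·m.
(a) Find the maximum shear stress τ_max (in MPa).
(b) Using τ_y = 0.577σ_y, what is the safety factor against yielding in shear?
(a) For a solid circular shaft, τ_max = T·r/J with J = π·r^4/2, i.e. τ_max = 2·T / (π·r^3). Convert r = 49 mm = 0.049 m.
  τ_max = (2 × 1926) / (π × 0.049^3) = 1.042 × 10⁷ Pa = 10.42 MPa
(b) τ_y = 0.577 × 280 = 161.56 MPa
  SF = τ_y/τ_max = 161.56 / 10.42 = 15.5
Final answer: (a) τ_max = 10.42 MPa, (b) SF = 15.5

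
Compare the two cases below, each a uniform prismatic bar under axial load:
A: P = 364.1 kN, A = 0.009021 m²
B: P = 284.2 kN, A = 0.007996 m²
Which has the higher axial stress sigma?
Model: a uniform prismatic bar under axial load, so sigma = P / A (SI units).
  A: sigma = 364100 / 0.009021 = 4.036 × 10⁷ Pa = 40.36 MPa
  B: sigma = 284200 / 0.007996 = 3.554 × 10⁷ Pa = 35.54 MPa
40.36 MPa > 35.54 MPa, so A is larger.
Final answer: A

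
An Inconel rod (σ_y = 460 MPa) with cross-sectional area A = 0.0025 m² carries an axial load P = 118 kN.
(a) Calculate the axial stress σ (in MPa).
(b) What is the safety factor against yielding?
(a) Axial stress σ = P/A. Convert P = 118 kN = 118000 N.
  σ = 118000 / 0.0025 = 4.72 × 10⁷ Pa = 47.2 MPa
(b) Safety factor SF = σ_y/σ = 460 / 47.2 = 9.746
Final answer: (a) σ = 47.2 MPa, (b) SF = 9.746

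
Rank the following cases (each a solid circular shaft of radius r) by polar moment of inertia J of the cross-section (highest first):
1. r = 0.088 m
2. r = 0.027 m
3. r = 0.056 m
Model: a solid circular shaft of radius r, so J = (π·r^4) / 2 (SI units).
  Case 1: J = (π × 0.088^4) / 2 = 9.42 × 10⁻⁵ m⁴
  Case 2: J = (π × 0.027^4) / 2 = 8.348 × 10⁻⁷ m⁴
  Case 3: J = (π × 0.056^4) / 2 = 1.545 × 10⁻⁵ m⁴
Ordering: 9.42 × 10⁻⁵ m⁴ (case 1) > 1.545 × 10⁻⁵ m⁴ (case 3) > 8.348 × 10⁻⁷ m⁴ (case 2)
Final answer: 1, 3, 2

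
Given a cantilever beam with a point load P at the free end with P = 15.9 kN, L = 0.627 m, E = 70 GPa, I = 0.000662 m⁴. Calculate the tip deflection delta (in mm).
Model: a cantilever beam with a point load P at the free end, so delta = (P·L^3) / (3·E·I).
Convert to SI units:
  P = 15.9 kN = 15900 N
  E = 70 GPa = 7 × 10¹⁰ Pa
Substitute:
  delta = (15900 × 0.627^3) / (3 × (7 × 10¹⁰) × 0.000662)
  delta = 2.819 × 10⁻⁵ m
Convert: delta = 2.819 × 10⁻⁵ m = 0.02819 mm
Final answer: delta = 0.02819 mm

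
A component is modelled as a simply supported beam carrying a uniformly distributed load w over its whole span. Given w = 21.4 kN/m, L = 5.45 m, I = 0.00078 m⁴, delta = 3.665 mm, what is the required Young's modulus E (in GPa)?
Model: a simply supported beam carrying a uniformly distributed load w over its whole span, so delta = (5·w·L^4) / (384·E·I).
Solve for E: E = (5·w·L^4) / (384·delta·I).
Convert to SI units:
  w = 21.4 kN/m = 21400 N/m
  delta = 3.665 mm = 0.003665 m
Substitute:
  E = (5 × 21400 × 5.45^4) / (384 × 0.003665 × 0.00078)
  E = 8.599 × 10¹⁰ Pa
Convert: E = 8.599 × 10¹⁰ Pa = 85.99 GPa
Final answer: E = 85.99 GPa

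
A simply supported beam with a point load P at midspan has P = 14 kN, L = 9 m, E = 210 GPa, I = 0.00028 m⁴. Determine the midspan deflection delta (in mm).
Model: a simply supported beam with a point load P at midspan, so delta = (P·L^3) / (48·E·I).
Convert to SI units:
  P = 14 kN = 14000 N
  E = 210 GPa = 2.1 × 10¹¹ Pa
Substitute:
  delta = (14000 × 9^3) / (48 × (2.1 × 10¹¹) × 0.00028)
  delta = 0.003616 m
Convert: delta = 0.003616 m = 3.616 mm
Final answer: delta = 3.616 mm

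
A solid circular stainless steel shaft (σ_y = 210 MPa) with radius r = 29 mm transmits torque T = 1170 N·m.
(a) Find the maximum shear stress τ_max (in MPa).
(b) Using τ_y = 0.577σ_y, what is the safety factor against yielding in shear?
(a) For a solid circular shaft, τ_max = T·r/J with J = π·r^4/2, i.e. τ_max = 2·T / (π·r^3). Convert r = 29 mm = 0.029 m.
  τ_max = (2 × 1170) / (π × 0.029^3) = 3.054 × 10⁷ Pa = 30.54 MPa
(b) τ_y = 0.577 × 210 = 121.17 MPa
  SF = τ_y/τ_max = 121.17 / 30.54 = 3.968
Final answer: (a) τ_max = 30.54 MPa, (b) SF = 3.968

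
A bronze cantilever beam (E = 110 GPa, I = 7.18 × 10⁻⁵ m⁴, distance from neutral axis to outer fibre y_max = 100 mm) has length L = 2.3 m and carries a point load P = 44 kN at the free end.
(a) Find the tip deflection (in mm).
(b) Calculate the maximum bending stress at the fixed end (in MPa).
(a) Tip deflection of a cantilever with an end point load: δ = P·L^3 / (3·E·I). Convert P = 44 kN = 44000 N, E = 110 GPa = 1.1 × 10¹¹ Pa.
  δ = (44000 × 2.3^3) / (3 × (1.1 × 10¹¹) × (7.18 × 10⁻⁵)) = 0.02259 m = 22.59 mm
(b) Maximum bending moment at the fixed end: M = P·L = 44000 × 2.3 = 101200 N·m. Convert y_max = 100 mm = 0.1 m.
  σ = M·y_max / I = (101200 × 0.1) / (7.18 × 10⁻⁵) = 1.409 × 10⁸ Pa = 140.9 MPa
Final answer: (a) δ = 22.59 mm, (b) σ = 140.9 MPa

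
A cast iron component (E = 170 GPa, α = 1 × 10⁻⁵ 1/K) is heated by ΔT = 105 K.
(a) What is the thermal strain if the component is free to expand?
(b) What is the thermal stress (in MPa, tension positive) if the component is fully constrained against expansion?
(a) Free thermal strain ε_th = α·ΔT = (1 × 10⁻⁵) × 105 = 0.00105
(b) Fully constrained, the expansion is suppressed, so σ = -E·α·ΔT. Convert E = 170 GPa = 1.7 × 10¹¹ Pa.
  σ = -(1.7 × 10¹¹) × (1 × 10⁻⁵) × 105 = -1.785 × 10⁸ Pa = -178.5 MPa (compressive)
Final answer: (a) ε_th = 0.00105, (b) σ = -178.5 MPa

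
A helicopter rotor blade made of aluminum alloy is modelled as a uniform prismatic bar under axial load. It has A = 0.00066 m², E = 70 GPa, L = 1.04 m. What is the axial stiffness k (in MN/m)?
Model: a uniform prismatic bar under axial load, so k = (A·E) / L.
Convert to SI units:
  E = 70 GPa = 7 × 10¹⁰ Pa
Substitute:
  k = (0.00066 × (7 × 10¹⁰)) / 1.04
  k = 4.442 × 10⁷ N/m
Convert: k = 4.442 × 10⁷ N/m = 44.42 MN/m
Final answer: k = 44.42 MN/m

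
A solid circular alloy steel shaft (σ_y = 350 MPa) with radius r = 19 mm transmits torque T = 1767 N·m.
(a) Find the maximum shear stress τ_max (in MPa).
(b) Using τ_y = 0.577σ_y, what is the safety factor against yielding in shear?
(a) For a solid circular shaft, τ_max = T·r/J with J = π·r^4/2, i.e. τ_max = 2·T / (π·r^3). Convert r = 19 mm = 0.019 m.
  τ_max = (2 × 1767) / (π × 0.019^3) = 1.64 × 10⁸ Pa = 164 MPa
(b) τ_y = 0.577 × 350 = 201.95 MPa
  SF = τ_y/τ_max = 201.95 / 164 = 1.231
Final answer: (a) τ_max = 164 MPa, (b) SF = 1.231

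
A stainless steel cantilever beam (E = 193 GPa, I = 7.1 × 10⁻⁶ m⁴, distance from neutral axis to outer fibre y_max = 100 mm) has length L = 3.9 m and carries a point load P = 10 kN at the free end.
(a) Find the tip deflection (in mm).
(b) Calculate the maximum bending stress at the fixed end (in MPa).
(a) Tip deflection of a cantilever with an end point load: δ = P·L^3 / (3·E·I). Convert P = 10 kN = 10000 N, E = 193 GPa = 1.93 × 10¹¹ Pa.
  δ = (10000 × 3.9^3) / (3 × (1.93 × 10¹¹) × (7.1 × 10⁻⁶)) = 0.1443 m = 144.3 mm
(b) Maximum bending moment at the fixed end: M = P·L = 10000 × 3.9 = 39000 N·m. Convert y_max = 100 mm = 0.1 m.
  σ = M·y_max / I = (39000 × 0.1) / (7.1 × 10⁻⁶) = 5.493 × 10⁸ Pa = 549.3 MPa
Final answer: (a) δ = 144.3 mm, (b) σ = 549.3 MPa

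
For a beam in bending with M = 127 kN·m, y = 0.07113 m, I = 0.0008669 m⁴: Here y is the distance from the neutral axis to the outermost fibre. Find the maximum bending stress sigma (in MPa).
Model: a beam in bending, so sigma = (M·y) / I.
Convert to SI units:
  M = 127 kN·m = 127000 N·m
Substitute:
  sigma = (127000 × 0.07113) / 0.0008669
  sigma = 1.042 × 10⁷ Pa
Convert: sigma = 1.042 × 10⁷ Pa = 10.42 MPa
Final answer: sigma = 10.42 MPa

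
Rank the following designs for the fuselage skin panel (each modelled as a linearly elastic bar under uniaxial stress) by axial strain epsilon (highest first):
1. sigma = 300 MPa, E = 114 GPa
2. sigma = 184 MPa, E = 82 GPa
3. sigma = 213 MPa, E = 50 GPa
Model: a linearly elastic bar under uniaxial stress, so epsilon = sigma / E (SI units).
  Case 1: epsilon = (3 × 10⁸) / (1.14 × 10¹¹) = 0.002632
  Case 2: epsilon = (1.84 × 10⁸) / (8.2 × 10¹⁰) = 0.002244
  Case 3: epsilon = (2.13 × 10⁸) / (5 × 10¹⁰) = 0.00426
Ordering: 0.00426 (case 3) > 0.002632 (case 1) > 0.002244 (case 2)
Final answer: 3, 1, 2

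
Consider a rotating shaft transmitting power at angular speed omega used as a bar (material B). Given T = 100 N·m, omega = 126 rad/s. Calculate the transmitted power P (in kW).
Model: a rotating shaft transmitting power at angular speed omega, so P = T·omega.
Substitute:
  P = 100 × 126
  P = 12600 W
Convert: P = 12600 W = 12.6 kW
Final answer: P = 12.6 kW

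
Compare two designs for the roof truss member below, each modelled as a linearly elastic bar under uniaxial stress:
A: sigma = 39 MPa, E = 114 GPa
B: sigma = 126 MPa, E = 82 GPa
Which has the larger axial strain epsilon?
Model: a linearly elastic bar under uniaxial stress, so epsilon = sigma / E (SI units).
  A: epsilon = (3.9 × 10⁷) / (1.14 × 10¹¹) = 0.0003421
  B: epsilon = (1.26 × 10⁸) / (8.2 × 10¹⁰) = 0.001537
0.001537 > 0.0003421, so B is larger.
Final answer: B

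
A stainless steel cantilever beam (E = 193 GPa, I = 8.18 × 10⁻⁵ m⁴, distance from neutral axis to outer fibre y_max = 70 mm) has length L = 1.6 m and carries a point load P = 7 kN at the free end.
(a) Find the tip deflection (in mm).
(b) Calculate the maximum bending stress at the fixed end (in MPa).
(a) Tip deflection of a cantilever with an end point load: δ = P·L^3 / (3·E·I). Convert P = 7 kN = 7000 N, E = 193 GPa = 1.93 × 10¹¹ Pa.
  δ = (7000 × 1.6^3) / (3 × (1.93 × 10¹¹) × (8.18 × 10⁻⁵)) = 0.0006054 m = 0.6054 mm
(b) Maximum bending moment at the fixed end: M = P·L = 7000 × 1.6 = 11200 N·m. Convert y_max = 70 mm = 0.07 m.
  σ = M·y_max / I = (11200 × 0.07) / (8.18 × 10⁻⁵) = 9.584 × 10⁶ Pa = 9.584 MPa
Final answer: (a) δ = 0.6054 mm, (b) σ = 9.584 MPa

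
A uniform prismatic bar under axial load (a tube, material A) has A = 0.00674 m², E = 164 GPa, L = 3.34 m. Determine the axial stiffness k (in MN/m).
Model: a uniform prismatic bar under axial load, so k = (A·E) / L.
Convert to SI units:
  E = 164 GPa = 1.64 × 10¹¹ Pa
Substitute:
  k = (0.00674 × (1.64 × 10¹¹)) / 3.34
  k = 3.309 × 10⁸ N/m
Convert: k = 3.309 × 10⁸ N/m = 330.9 MN/m
Final answer: k = 330.9 MN/m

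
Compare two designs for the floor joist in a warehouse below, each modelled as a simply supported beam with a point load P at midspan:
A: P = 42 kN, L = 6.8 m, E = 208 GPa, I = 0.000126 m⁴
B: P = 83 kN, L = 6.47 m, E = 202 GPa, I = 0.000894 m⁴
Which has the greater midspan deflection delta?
Model: a simply supported beam with a point load P at midspan, so delta = (P·L^3) / (48·E·I) (SI units).
  A: delta = (42000 × 6.8^3) / (48 × (2.08 × 10¹¹) × 0.000126) = 0.0105 m = 10.5 mm
  B: delta = (83000 × 6.47^3) / (48 × (2.02 × 10¹¹) × 0.000894) = 0.002593 m = 2.593 mm
10.5 mm > 2.593 mm, so A is larger.
Final answer: A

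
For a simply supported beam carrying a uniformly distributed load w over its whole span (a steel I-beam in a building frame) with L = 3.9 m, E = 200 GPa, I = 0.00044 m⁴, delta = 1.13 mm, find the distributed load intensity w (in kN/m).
Model: a simply supported beam carrying a uniformly distributed load w over its whole span, so delta = (5·w·L^4) / (384·E·I).
Solve for w: w = (384·delta·E·I) / (5·L^4).
Convert to SI units:
  E = 200 GPa = 2 × 10¹¹ Pa
  delta = 1.13 mm = 0.00113 m
Substitute:
  w = (384 × 0.00113 × (2 × 10¹¹) × 0.00044) / (5 × 3.9^4)
  w = 33010 N/m
Convert: w = 33010 N/m = 33.01 kN/m
Final answer: w = 33.01 kN/m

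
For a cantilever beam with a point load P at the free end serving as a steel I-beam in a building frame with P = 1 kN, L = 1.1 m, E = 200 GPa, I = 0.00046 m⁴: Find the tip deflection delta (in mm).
Model: a cantilever beam with a point load P at the free end, so delta = (P·L^3) / (3·E·I).
Convert to SI units:
  P = 1 kN = 1000 N
  E = 200 GPa = 2 × 10¹¹ Pa
Substitute:
  delta = (1000 × 1.1^3) / (3 × (2 × 10¹¹) × 0.00046)
  delta = 4.822 × 10⁻⁶ m
Convert: delta = 4.822 × 10⁻⁶ m = 0.004822 mm
Final answer: delta = 0.004822 mm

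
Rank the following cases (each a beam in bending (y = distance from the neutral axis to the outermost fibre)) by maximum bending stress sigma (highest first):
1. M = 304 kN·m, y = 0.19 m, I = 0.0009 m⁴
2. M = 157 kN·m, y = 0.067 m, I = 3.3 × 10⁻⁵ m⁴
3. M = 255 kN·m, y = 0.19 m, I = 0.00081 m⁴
Model: a beam in bending (y = distance from the neutral axis to the outermost fibre), so sigma = (M·y) / I (SI units).
  Case 1: sigma = (304000 × 0.19) / 0.0009 = 6.418 × 10⁷ Pa = 64.18 MPa
  Case 2: sigma = (157000 × 0.067) / (3.3 × 10⁻⁵) = 3.188 × 10⁸ Pa = 318.8 MPa
  Case 3: sigma = (255000 × 0.19) / 0.00081 = 5.981 × 10⁷ Pa = 59.81 MPa
Ordering: 318.8 MPa (case 2) > 64.18 MPa (case 1) > 59.81 MPa (case 3)
Final answer: 2, 1, 3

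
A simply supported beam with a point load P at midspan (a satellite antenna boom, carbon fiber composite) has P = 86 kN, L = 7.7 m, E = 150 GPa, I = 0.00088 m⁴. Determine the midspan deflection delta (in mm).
Model: a simply supported beam with a point load P at midspan, so delta = (P·L^3) / (48·E·I).
Convert to SI units:
  P = 86 kN = 86000 N
  E = 150 GPa = 1.5 × 10¹¹ Pa
Substitute:
  delta = (86000 × 7.7^3) / (48 × (1.5 × 10¹¹) × 0.00088)
  delta = 0.006197 m
Convert: delta = 0.006197 m = 6.197 mm
Final answer: delta = 6.197 mm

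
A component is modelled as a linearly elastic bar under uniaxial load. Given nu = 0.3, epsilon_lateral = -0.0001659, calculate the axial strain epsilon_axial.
Model: a linearly elastic bar under uniaxial load, so epsilon_lateral = -nu·epsilon_axial.
Solve for epsilon_axial: epsilon_axial = -epsilon_lateral / nu.
Substitute:
  epsilon_axial = -(-0.0001659) / 0.3
  epsilon_axial = 0.000553
Final answer: epsilon_axial = 0.000553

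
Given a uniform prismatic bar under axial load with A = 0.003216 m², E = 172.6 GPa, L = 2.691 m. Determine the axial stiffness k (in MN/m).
Model: a uniform prismatic bar under axial load, so k = (A·E) / L.
Convert to SI units:
  E = 172.6 GPa = 1.726 × 10¹¹ Pa
Substitute:
  k = (0.003216 × (1.726 × 10¹¹)) / 2.691
  k = 2.063 × 10⁸ N/m
Convert: k = 2.063 × 10⁸ N/m = 206.3 MN/m
Final answer: k = 206.3 MN/m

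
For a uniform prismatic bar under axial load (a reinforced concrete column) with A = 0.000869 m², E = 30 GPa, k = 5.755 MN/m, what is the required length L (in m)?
Model: a uniform prismatic bar under axial load, so k = (A·E) / L.
Solve for L: L = (A·E) / k.
Convert to SI units:
  E = 30 GPa = 3 × 10¹⁰ Pa
  k = 5.755 MN/m = 5.755 × 10⁶ N/m
Substitute:
  L = (0.000869 × (3 × 10¹⁰)) / (5.755 × 10⁶)
  L = 4.53 m
Final answer: L = 4.53 m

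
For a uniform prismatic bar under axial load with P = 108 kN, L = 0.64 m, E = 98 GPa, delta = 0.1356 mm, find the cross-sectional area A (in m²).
Model: a uniform prismatic bar under axial load, so delta = (P·L) / (A·E).
Solve for A: A = (P·L) / (delta·E).
Convert to SI units:
  P = 108 kN = 108000 N
  E = 98 GPa = 9.8 × 10¹⁰ Pa
  delta = 0.1356 mm = 0.0001356 m
Substitute:
  A = (108000 × 0.64) / (0.0001356 × (9.8 × 10¹⁰))
  A = 0.005201 m²
Final answer: A = 0.005201 m²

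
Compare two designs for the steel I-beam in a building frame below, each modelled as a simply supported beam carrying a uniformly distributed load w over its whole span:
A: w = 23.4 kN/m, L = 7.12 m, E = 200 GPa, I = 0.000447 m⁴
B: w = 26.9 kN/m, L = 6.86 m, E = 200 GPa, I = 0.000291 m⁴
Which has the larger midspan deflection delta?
Model: a simply supported beam carrying a uniformly distributed load w over its whole span, so delta = (5·w·L^4) / (384·E·I) (SI units).
  A: delta = (5 × 23400 × 7.12^4) / (384 × (2 × 10¹¹) × 0.000447) = 0.008759 m = 8.759 mm
  B: delta = (5 × 26900 × 6.86^4) / (384 × (2 × 10¹¹) × 0.000291) = 0.01333 m = 13.33 mm
13.33 mm > 8.759 mm, so B is larger.
Final answer: B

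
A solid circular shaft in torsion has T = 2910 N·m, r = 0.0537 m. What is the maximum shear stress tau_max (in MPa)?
Model: a solid circular shaft in torsion, so tau_max = (2·T) / (π·r^3).
Substitute:
  tau_max = (2 × 2910) / (π × 0.0537^3)
  tau_max = 1.196 × 10⁷ Pa
Convert: tau_max = 1.196 × 10⁷ Pa = 11.96 MPa
Final answer: tau_max = 11.96 MPa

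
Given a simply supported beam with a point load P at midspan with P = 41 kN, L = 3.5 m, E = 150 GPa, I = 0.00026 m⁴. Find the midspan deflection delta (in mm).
Model: a simply supported beam with a point load P at midspan, so delta = (P·L^3) / (48·E·I).
Convert to SI units:
  P = 41 kN = 41000 N
  E = 150 GPa = 1.5 × 10¹¹ Pa
Substitute:
  delta = (41000 × 3.5^3) / (48 × (1.5 × 10¹¹) × 0.00026)
  delta = 0.000939 m
Convert: delta = 0.000939 m = 0.939 mm
Final answer: delta = 0.939 mm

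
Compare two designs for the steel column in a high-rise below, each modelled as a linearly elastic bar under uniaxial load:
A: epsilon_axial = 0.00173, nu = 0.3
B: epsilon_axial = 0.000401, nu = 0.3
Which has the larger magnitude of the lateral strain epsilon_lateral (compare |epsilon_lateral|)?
Model: a linearly elastic bar under uniaxial load, so epsilon_lateral = -nu·epsilon_axial (SI units).
  A: epsilon_lateral = -(0.3 × 0.00173) = -0.000519
  B: epsilon_lateral = -(0.3 × 0.000401) = -0.0001203
|epsilon_lateral|: A = 0.000519, B = 0.0001203, so A is larger in magnitude.
Final answer: A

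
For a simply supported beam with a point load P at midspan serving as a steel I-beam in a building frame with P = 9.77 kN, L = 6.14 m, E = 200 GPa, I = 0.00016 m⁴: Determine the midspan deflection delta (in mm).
Model: a simply supported beam with a point load P at midspan, so delta = (P·L^3) / (48·E·I).
Convert to SI units:
  P = 9.77 kN = 9770 N
  E = 200 GPa = 2 × 10¹¹ Pa
Substitute:
  delta = (9770 × 6.14^3) / (48 × (2 × 10¹¹) × 0.00016)
  delta = 0.001472 m
Convert: delta = 0.001472 m = 1.472 mm
Final answer: delta = 1.472 mm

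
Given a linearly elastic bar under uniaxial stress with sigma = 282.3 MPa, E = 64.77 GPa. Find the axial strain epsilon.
Model: a linearly elastic bar under uniaxial stress, so epsilon = sigma / E.
Convert to SI units:
  sigma = 282.3 MPa = 2.823 × 10⁸ Pa
  E = 64.77 GPa = 6.477 × 10¹⁰ Pa
Substitute:
  epsilon = (2.823 × 10⁸) / (6.477 × 10¹⁰)
  epsilon = 0.004358
Final answer: epsilon = 0.004358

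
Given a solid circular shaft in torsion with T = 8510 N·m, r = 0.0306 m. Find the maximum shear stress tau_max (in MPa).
Model: a solid circular shaft in torsion, so tau_max = (2·T) / (π·r^3).
Substitute:
  tau_max = (2 × 8510) / (π × 0.0306^3)
  tau_max = 1.891 × 10⁸ Pa
Convert: tau_max = 1.891 × 10⁸ Pa = 189.1 MPa
Final answer: tau_max = 189.1 MPa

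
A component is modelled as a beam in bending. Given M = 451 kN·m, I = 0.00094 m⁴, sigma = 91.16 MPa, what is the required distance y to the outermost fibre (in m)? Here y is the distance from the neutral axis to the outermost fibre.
Model: a beam in bending, so sigma = (M·y) / I.
Solve for y: y = (sigma·I) / M.
Convert to SI units:
  M = 451 kN·m = 451000 N·m
  sigma = 91.16 MPa = 9.116 × 10⁷ Pa
Substitute:
  y = ((9.116 × 10⁷) × 0.00094) / 451000
  y = 0.19 m
Final answer: y = 0.19 m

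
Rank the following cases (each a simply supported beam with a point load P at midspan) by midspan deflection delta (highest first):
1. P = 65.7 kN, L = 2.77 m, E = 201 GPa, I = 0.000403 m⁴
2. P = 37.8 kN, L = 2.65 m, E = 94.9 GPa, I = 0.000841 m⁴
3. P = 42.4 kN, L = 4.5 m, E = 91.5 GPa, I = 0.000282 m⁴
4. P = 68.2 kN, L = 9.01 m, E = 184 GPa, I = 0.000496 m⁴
Model: a simply supported beam with a point load P at midspan, so delta = (P·L^3) / (48·E·I) (SI units).
  Case 1: delta = (65700 × 2.77^3) / (48 × (2.01 × 10¹¹) × 0.000403) = 0.0003591 m = 0.3591 mm
  Case 2: delta = (37800 × 2.65^3) / (48 × (9.49 × 10¹⁰) × 0.000841) = 0.0001836 m = 0.1836 mm
  Case 3: delta = (42400 × 4.5^3) / (48 × (9.15 × 10¹⁰) × 0.000282) = 0.00312 m = 3.12 mm
  Case 4: delta = (68200 × 9.01^3) / (48 × (1.84 × 10¹¹) × 0.000496) = 0.01139 m = 11.39 mm
Ordering: 11.39 mm (case 4) > 3.12 mm (case 3) > 0.3591 mm (case 1) > 0.1836 mm (case 2)
Final answer: 4, 3, 1, 2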